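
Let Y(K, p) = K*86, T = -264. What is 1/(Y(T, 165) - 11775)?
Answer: -1/34479 ≈ -2.9003e-5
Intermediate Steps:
Y(K, p) = 86*K
1/(Y(T, 165) - 11775) = 1/(86*(-264) - 11775) = 1/(-22704 - 11775) = 1/(-34479) = -1/34479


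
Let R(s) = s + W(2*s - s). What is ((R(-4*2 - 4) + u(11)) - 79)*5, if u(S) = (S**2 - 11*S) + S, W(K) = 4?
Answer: -380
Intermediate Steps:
u(S) = S**2 - 10*S
R(s) = 4 + s (R(s) = s + 4 = 4 + s)
((R(-4*2 - 4) + u(11)) - 79)*5 = (((4 + (-4*2 - 4)) + 11*(-10 + 11)) - 79)*5 = (((4 + (-8 - 4)) + 11*1) - 79)*5 = (((4 - 12) + 11) - 79)*5 = ((-8 + 11) - 79)*5 = (3 - 79)*5 = -76*5 = -380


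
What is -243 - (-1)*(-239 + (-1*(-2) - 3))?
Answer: -483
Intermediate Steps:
-243 - (-1)*(-239 + (-1*(-2) - 3)) = -243 - (-1)*(-239 + (2 - 3)) = -243 - (-1)*(-239 - 1) = -243 - (-1)*(-240) = -243 - 1*240 = -243 - 240 = -483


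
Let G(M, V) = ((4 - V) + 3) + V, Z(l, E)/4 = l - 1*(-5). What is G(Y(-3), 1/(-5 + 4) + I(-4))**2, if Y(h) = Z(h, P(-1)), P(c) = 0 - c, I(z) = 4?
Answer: 49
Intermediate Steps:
P(c) = -c
Z(l, E) = 20 + 4*l (Z(l, E) = 4*(l - 1*(-5)) = 4*(l + 5) = 4*(5 + l) = 20 + 4*l)
Y(h) = 20 + 4*h
G(M, V) = 7 (G(M, V) = (7 - V) + V = 7)
G(Y(-3), 1/(-5 + 4) + I(-4))**2 = 7**2 = 49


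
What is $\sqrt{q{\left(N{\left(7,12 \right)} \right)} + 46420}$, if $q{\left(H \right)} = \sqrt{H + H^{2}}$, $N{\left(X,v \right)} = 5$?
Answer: $\sqrt{46420 + \sqrt{30}} \approx 215.47$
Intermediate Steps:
$\sqrt{q{\left(N{\left(7,12 \right)} \right)} + 46420} = \sqrt{\sqrt{5 \left(1 + 5\right)} + 46420} = \sqrt{\sqrt{5 \cdot 6} + 46420} = \sqrt{\sqrt{30} + 46420} = \sqrt{46420 + \sqrt{30}}$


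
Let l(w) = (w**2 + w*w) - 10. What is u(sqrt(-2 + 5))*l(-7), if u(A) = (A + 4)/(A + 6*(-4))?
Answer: -2904/191 - 2464*sqrt(3)/573 ≈ -22.652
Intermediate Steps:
l(w) = -10 + 2*w**2 (l(w) = (w**2 + w**2) - 10 = 2*w**2 - 10 = -10 + 2*w**2)
u(A) = (4 + A)/(-24 + A) (u(A) = (4 + A)/(A - 24) = (4 + A)/(-24 + A))
u(sqrt(-2 + 5))*l(-7) = ((4 + sqrt(-2 + 5))/(-24 + sqrt(-2 + 5)))*(-10 + 2*(-7)**2) = ((4 + sqrt(3))/(-24 + sqrt(3)))*(-10 + 2*49) = ((4 + sqrt(3))/(-24 + sqrt(3)))*(-10 + 98) = ((4 + sqrt(3))/(-24 + sqrt(3)))*88 = 88*(4 + sqrt(3))/(-24 + sqrt(3))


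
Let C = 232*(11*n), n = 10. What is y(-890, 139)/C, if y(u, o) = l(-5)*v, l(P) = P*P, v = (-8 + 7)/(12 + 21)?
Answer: -5/168432 ≈ -2.9686e-5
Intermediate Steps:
v = -1/33 ≈ -0.030303
l(P) = P**2
y(u, o) = -25/33 (y(u, o) = (-5)**2*(-1/33) = 25*(-1/33) = -25/33)
C = 25520 (C = 232*(11*10) = 232*110 = 25520)
y(-890, 139)/C = -25/33/25520 = -25/33*1/25520 = -5/168432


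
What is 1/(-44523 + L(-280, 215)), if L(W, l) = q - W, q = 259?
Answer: -1/43984 ≈ -2.2736e-5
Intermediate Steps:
L(W, l) = 259 - W
1/(-44523 + L(-280, 215)) = 1/(-44523 + (259 - 1*(-280))) = 1/(-44523 + (259 + 280)) = 1/(-44523 + 539) = 1/(-43984) = -1/43984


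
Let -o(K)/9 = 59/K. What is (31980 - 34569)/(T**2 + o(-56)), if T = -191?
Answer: -144984/2043467 ≈ -0.070950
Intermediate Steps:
o(K) = -531/K
(31980 - 34569)/(T**2 + o(-56)) = (31980 - 34569)/((-191)**2 - 531/(-56)) = -2589/(36481 - 531*(-1/56)) = -2589/(36481 + 531/56) = -2589/2043467/56 = -2589*56/2043467 = -144984/2043467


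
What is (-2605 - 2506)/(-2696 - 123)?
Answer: 5111/2819 ≈ 1.8131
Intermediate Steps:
(-2605 - 2506)/(-2696 - 123) = -5111/(-2819) = -5111*(-1/2819) = 5111/2819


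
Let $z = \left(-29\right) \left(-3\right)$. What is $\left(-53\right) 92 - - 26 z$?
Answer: $-2614$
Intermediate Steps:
$z = 87$
$\left(-53\right) 92 - - 26 z = \left(-53\right) 92 - \left(-26\right) 87 = -4876 - -2262 = -4876 + 2262 = -2614$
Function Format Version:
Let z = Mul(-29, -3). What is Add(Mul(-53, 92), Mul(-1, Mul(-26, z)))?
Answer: -2614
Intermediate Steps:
z = 87
Add(Mul(-53, 92), Mul(-1, Mul(-26, z))) = Add(Mul(-53, 92), Mul(-1, Mul(-26, 87))) = Add(-4876, Mul(-1, -2262)) = Add(-4876, 2262) = -2614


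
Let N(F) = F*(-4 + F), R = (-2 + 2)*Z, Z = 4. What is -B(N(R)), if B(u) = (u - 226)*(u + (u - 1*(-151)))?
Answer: 34126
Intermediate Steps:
R = 0 (R = (-2 + 2)*4 = 0*4 = 0)
B(u) = (-226 + u)*(151 + 2*u) (B(u) = (-226 + u)*(u + (u + 151)) = (-226 + u)*(u + (151 + u)) = (-226 + u)*(151 + 2*u))
-B(N(R)) = -(-34126 - 0*(-4 + 0) + 2*(0*(-4 + 0))²) = -(-34126 - 0*(-4) + 2*(0*(-4))²) = -(-34126 - 301*0 + 2*0²) = -(-34126 + 0 + 2*0) = -(-34126 + 0 + 0) = -1*(-34126) = 34126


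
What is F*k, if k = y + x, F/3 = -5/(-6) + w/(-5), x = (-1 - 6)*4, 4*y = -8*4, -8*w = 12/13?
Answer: -6012/65 ≈ -92.492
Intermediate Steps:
w = -3/26 (w = -3/(2*13) = -⅛*12/13 = -3/26 ≈ -0.11538)
y = -8 (y = (-8*4)/4 = (¼)*(-32) = -8)
x = -28 (x = -7*4 = -28)
F = 167/65 (F = 3*(-5/(-6) - 3/26/(-5)) = 3*(-5*(-⅙) - 3/26*(-⅕)) = 3*(⅚ + 3/130) = 3*(167/195) = 167/65 ≈ 2.5692)
k = -36 (k = -8 - 28 = -36)
F*k = (167/65)*(-36) = -6012/65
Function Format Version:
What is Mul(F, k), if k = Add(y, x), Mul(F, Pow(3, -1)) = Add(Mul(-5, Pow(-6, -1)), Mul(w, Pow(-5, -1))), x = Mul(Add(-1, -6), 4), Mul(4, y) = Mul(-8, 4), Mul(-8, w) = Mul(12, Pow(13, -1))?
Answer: Rational(-6012, 65) ≈ -92.492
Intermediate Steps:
w = Rational(-3, 26) (w = Mul(Rational(-1, 8), Mul(12, Pow(13, -1))) = Mul(Rational(-1, 8), Mul(12, Rational(1, 13))) = Mul(Rational(-1, 8), Rational(12, 13)) = Rational(-3, 26) ≈ -0.11538)
y = -8 (y = Mul(Rational(1, 4), Mul(-8, 4)) = Mul(Rational(1, 4), -32) = -8)
x = -28 (x = Mul(-7, 4) = -28)
F = Rational(167, 65) (F = Mul(3, Add(Mul(-5, Pow(-6, -1)), Mul(Rational(-3, 26), Pow(-5, -1)))) = Mul(3, Add(Mul(-5, Rational(-1, 6)), Mul(Rational(-3, 26), Rational(-1, 5)))) = Mul(3, Add(Rational(5, 6), Rational(3, 130))) = Mul(3, Rational(167, 195)) = Rational(167, 65) ≈ 2.5692)
k = -36 (k = Add(-8, -28) = -36)
Mul(F, k) = Mul(Rational(167, 65), -36) = Rational(-6012, 65)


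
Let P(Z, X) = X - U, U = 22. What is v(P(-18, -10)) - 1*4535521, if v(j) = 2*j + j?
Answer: -4535617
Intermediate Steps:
P(Z, X) = -22 + X (P(Z, X) = X - 1*22 = X - 22 = -22 + X)
v(j) = 3*j
v(P(-18, -10)) - 1*4535521 = 3*(-22 - 10) - 1*4535521 = 3*(-32) - 4535521 = -96 - 4535521 = -4535617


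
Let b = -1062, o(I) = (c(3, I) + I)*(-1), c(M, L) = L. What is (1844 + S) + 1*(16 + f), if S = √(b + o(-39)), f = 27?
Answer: 1887 + 2*I*√246 ≈ 1887.0 + 31.369*I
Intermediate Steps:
o(I) = -2*I (o(I) = (I + I)*(-1) = (2*I)*(-1) = -2*I)
S = 2*I*√246 (S = √(-1062 - 2*(-39)) = √(-1062 + 78) = √(-984) = 2*I*√246 ≈ 31.369*I)
(1844 + S) + 1*(16 + f) = (1844 + 2*I*√246) + 1*(16 + 27) = (1844 + 2*I*√246) + 1*43 = (1844 + 2*I*√246) + 43 = 1887 + 2*I*√246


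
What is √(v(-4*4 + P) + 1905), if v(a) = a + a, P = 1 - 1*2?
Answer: √1871 ≈ 43.255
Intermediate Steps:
P = -1 (P = 1 - 2 = -1)
v(a) = 2*a
√(v(-4*4 + P) + 1905) = √(2*(-4*4 - 1) + 1905) = √(2*(-16 - 1) + 1905) = √(2*(-17) + 1905) = √(-34 + 1905) = √1871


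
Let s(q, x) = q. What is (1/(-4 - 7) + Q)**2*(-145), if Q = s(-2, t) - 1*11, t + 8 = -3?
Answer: -3006720/121 ≈ -24849.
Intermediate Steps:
t = -11 (t = -8 - 3 = -11)
Q = -13 (Q = -2 - 1*11 = -2 - 11 = -13)
(1/(-4 - 7) + Q)**2*(-145) = (1/(-4 - 7) - 13)**2*(-145) = (1/(-11) - 13)**2*(-145) = (-1/11 - 13)**2*(-145) = (-144/11)**2*(-145) = (20736/121)*(-145) = -3006720/121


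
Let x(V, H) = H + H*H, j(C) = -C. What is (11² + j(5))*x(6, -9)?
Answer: 8352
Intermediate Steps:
x(V, H) = H + H²
(11² + j(5))*x(6, -9) = (11² - 1*5)*(-9*(1 - 9)) = (121 - 5)*(-9*(-8)) = 116*72 = 8352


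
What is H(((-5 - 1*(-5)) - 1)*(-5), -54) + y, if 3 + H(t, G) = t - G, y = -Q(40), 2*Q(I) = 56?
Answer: 28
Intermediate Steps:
Q(I) = 28 (Q(I) = (½)*56 = 28)
y = -28 (y = -1*28 = -28)
H(t, G) = -3 + t - G (H(t, G) = -3 + (t - G) = -3 + t - G)
H(((-5 - 1*(-5)) - 1)*(-5), -54) + y = (-3 + ((-5 - 1*(-5)) - 1)*(-5) - 1*(-54)) - 28 = (-3 + ((-5 + 5) - 1)*(-5) + 54) - 28 = (-3 + (0 - 1)*(-5) + 54) - 28 = (-3 - 1*(-5) + 54) - 28 = (-3 + 5 + 54) - 28 = 56 - 28 = 28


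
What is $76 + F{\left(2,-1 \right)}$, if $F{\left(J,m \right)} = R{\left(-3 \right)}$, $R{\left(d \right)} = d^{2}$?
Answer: $85$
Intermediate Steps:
$F{\left(J,m \right)} = 9$ ($F{\left(J,m \right)} = \left(-3\right)^{2} = 9$)
$76 + F{\left(2,-1 \right)} = 76 + 9 = 85$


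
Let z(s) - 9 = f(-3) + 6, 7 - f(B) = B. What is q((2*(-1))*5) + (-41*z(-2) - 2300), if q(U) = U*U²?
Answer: -4325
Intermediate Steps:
f(B) = 7 - B
z(s) = 25 (z(s) = 9 + ((7 - 1*(-3)) + 6) = 9 + ((7 + 3) + 6) = 9 + (10 + 6) = 9 + 16 = 25)
q(U) = U³
q((2*(-1))*5) + (-41*z(-2) - 2300) = ((2*(-1))*5)³ + (-41*25 - 2300) = (-2*5)³ + (-1025 - 2300) = (-10)³ - 3325 = -1000 - 3325 = -4325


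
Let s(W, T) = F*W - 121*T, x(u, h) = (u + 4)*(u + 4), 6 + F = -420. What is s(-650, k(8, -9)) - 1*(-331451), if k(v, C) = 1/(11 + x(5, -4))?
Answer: 55968171/92 ≈ 6.0835e+5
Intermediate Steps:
F = -426 (F = -6 - 420 = -426)
x(u, h) = (4 + u)**2 (x(u, h) = (4 + u)*(4 + u) = (4 + u)**2)
k(v, C) = 1/92 (k(v, C) = 1/(11 + (4 + 5)**2) = 1/(11 + 9**2) = 1/(11 + 81) = 1/92)
s(W, T) = -426*W - 121*T
s(-650, k(8, -9)) - 1*(-331451) = (-426*(-650) - 121*1/92) - 1*(-331451) = (276900 - 121/92) + 331451 = 25474679/92 + 331451 = 55968171/92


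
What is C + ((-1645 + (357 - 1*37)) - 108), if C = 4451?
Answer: 3018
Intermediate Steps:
C + ((-1645 + (357 - 1*37)) - 108) = 4451 + ((-1645 + (357 - 1*37)) - 108) = 4451 + ((-1645 + (357 - 37)) - 108) = 4451 + ((-1645 + 320) - 108) = 4451 + (-1325 - 108) = 4451 - 1433 = 3018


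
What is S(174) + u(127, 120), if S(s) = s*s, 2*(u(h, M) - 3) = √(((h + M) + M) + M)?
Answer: 30279 + √487/2 ≈ 30290.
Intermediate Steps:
u(h, M) = 3 + √(h + 3*M)/2 (u(h, M) = 3 + √(((h + M) + M) + M)/2 = 3 + √(((M + h) + M) + M)/2 = 3 + √((h + 2*M) + M)/2 = 3 + √(h + 3*M)/2)
S(s) = s²
S(174) + u(127, 120) = 174² + (3 + √(127 + 3*120)/2) = 30276 + (3 + √(127 + 360)/2) = 30276 + (3 + √487/2) = 30279 + √487/2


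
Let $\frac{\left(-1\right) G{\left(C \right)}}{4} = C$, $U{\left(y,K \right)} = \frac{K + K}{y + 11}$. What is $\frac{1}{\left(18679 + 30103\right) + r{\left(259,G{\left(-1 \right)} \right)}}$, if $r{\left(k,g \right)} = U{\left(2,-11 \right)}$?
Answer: $\frac{13}{634144} \approx 2.05 \cdot 10^{-5}$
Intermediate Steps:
$U{\left(y,K \right)} = \frac{2 K}{11 + y}$
$G{\left(C \right)} = - 4 C$
$r{\left(k,g \right)} = - \frac{22}{13}$ ($r{\left(k,g \right)} = 2 \left(-11\right) \frac{1}{11 + 2} = 2 \left(-11\right) \frac{1}{13} = - \frac{22}{13}$)
$\frac{1}{\left(18679 + 30103\right) + r{\left(259,G{\left(-1 \right)} \right)}} = \frac{1}{\left(18679 + 30103\right) - \frac{22}{13}} = \frac{1}{48782 - \frac{22}{13}} = \frac{1}{\frac{634144}{13}} = \frac{13}{634144}$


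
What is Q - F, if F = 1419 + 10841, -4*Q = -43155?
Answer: -5885/4 ≈ -1471.3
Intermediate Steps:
Q = 43155/4 (Q = -1/4*(-43155) = 43155/4 ≈ 10789.)
F = 12260
Q - F = 43155/4 - 1*12260 = 43155/4 - 12260 = -5885/4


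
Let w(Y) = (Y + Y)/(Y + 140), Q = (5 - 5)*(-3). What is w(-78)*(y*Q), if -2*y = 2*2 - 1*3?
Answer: 0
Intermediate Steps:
Q = 0 (Q = 0*(-3) = 0)
y = -1/2 (y = -(2*2 - 1*3)/2 = -(4 - 3)/2 = -1/2*1 = -1/2 ≈ -0.50000)
w(Y) = 2*Y/(140 + Y) (w(Y) = (2*Y)/(140 + Y) = 2*Y/(140 + Y))
w(-78)*(y*Q) = (2*(-78)/(140 - 78))*(-1/2*0) = (2*(-78)/62)*0 = (2*(-78)*(1/62))*0 = -78/31*0 = 0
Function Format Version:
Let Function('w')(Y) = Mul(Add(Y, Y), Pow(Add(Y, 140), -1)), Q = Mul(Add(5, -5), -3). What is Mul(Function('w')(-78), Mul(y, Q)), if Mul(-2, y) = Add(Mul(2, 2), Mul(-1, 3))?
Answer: 0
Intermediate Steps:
Q = 0 (Q = Mul(0, -3) = 0)
y = Rational(-1, 2) (y = Mul(Rational(-1, 2), Add(Mul(2, 2), Mul(-1, 3))) = Mul(Rational(-1, 2), Add(4, -3)) = Mul(Rational(-1, 2), 1) = Rational(-1, 2) ≈ -0.50000)
Function('w')(Y) = Mul(2, Y, Pow(Add(140, Y), -1)) (Function('w')(Y) = Mul(Mul(2, Y), Pow(Add(140, Y), -1)) = Mul(2, Y, Pow(Add(140, Y), -1)))
Mul(Function('w')(-78), Mul(y, Q)) = Mul(Mul(2, -78, Pow(Add(140, -78), -1)), Mul(Rational(-1, 2), 0)) = Mul(Mul(2, -78, Pow(62, -1)), 0) = Mul(Mul(2, -78, Rational(1, 62)), 0) = Mul(Rational(-78, 31), 0) = 0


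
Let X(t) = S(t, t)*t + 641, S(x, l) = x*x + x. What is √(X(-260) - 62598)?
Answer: I*√17570357 ≈ 4191.7*I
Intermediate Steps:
S(x, l) = x + x² (S(x, l) = x² + x = x + x²)
X(t) = 641 + t²*(1 + t) (X(t) = (t*(1 + t))*t + 641 = t²*(1 + t) + 641 = 641 + t²*(1 + t))
√(X(-260) - 62598) = √((641 + (-260)²*(1 - 260)) - 62598) = √((641 + 67600*(-259)) - 62598) = √((641 - 17508400) - 62598) = √(-17507759 - 62598) = √(-17570357) = I*√17570357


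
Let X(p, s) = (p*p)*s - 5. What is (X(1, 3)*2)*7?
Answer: -28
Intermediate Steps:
X(p, s) = -5 + s*p**2 (X(p, s) = p**2*s - 5 = s*p**2 - 5 = -5 + s*p**2)
(X(1, 3)*2)*7 = ((-5 + 3*1**2)*2)*7 = ((-5 + 3*1)*2)*7 = ((-5 + 3)*2)*7 = -2*2*7 = -4*7 = -28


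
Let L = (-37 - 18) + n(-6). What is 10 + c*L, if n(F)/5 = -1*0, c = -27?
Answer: 1495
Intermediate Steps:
n(F) = 0 (n(F) = 5*(-1*0) = 5*0 = 0)
L = -55 (L = (-37 - 18) + 0 = -55 + 0 = -55)
10 + c*L = 10 - 27*(-55) = 10 + 1485 = 1495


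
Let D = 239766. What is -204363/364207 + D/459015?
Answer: -2160408961/55725492035 ≈ -0.038769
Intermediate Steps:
-204363/364207 + D/459015 = -204363/364207 + 239766/459015 = -204363*1/364207 + 239766*(1/459015) = -204363/364207 + 79922/153005 = -2160408961/55725492035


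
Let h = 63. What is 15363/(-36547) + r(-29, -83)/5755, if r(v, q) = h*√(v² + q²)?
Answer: -15363/36547 + 63*√7730/5755 ≈ 0.54210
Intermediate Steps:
r(v, q) = 63*√(q² + v²) (r(v, q) = 63*√(v² + q²) = 63*√(q² + v²))
15363/(-36547) + r(-29, -83)/5755 = 15363/(-36547) + (63*√((-83)² + (-29)²))/5755 = 15363*(-1/36547) + (63*√(6889 + 841))*(1/5755) = -15363/36547 + (63*√7730)*(1/5755) = -15363/36547 + 63*√7730/5755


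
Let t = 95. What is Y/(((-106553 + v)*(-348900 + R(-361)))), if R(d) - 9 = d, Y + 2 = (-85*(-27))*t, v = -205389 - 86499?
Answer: 218023/139156316132 ≈ 1.5667e-6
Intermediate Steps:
v = -291888
Y = 218023 (Y = -2 - 85*(-27)*95 = -2 + 2295*95 = -2 + 218025 = 218023)
R(d) = 9 + d
Y/(((-106553 + v)*(-348900 + R(-361)))) = 218023/(((-106553 - 291888)*(-348900 + (9 - 361)))) = 218023/((-398441*(-348900 - 352))) = 218023/((-398441*(-349252))) = 218023/139156316132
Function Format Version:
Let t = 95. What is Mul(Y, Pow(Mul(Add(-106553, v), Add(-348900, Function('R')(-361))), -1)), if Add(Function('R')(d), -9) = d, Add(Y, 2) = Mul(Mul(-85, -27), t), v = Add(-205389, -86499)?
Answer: Rational(218023, 139156316132) ≈ 1.5667e-6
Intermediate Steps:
v = -291888
Y = 218023 (Y = Add(-2, Mul(Mul(-85, -27), 95)) = Add(-2, Mul(2295, 95)) = Add(-2, 218025) = 218023)
Function('R')(d) = Add(9, d)
Mul(Y, Pow(Mul(Add(-106553, v), Add(-348900, Function('R')(-361))), -1)) = Mul(218023, Pow(Mul(Add(-106553, -291888), Add(-348900, Add(9, -361))), -1)) = Mul(218023, Pow(Mul(-398441, Add(-348900, -352)), -1)) = Mul(218023, Pow(Mul(-398441, -349252), -1)) = Mul(218023, Pow(139156316132, -1)) = Mul(218023, Rational(1, 139156316132)) = Rational(218023, 139156316132)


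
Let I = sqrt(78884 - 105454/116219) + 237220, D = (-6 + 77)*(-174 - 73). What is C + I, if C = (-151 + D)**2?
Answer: 313102564 + sqrt(1065462569869098)/116219 ≈ 3.1310e+8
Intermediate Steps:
D = -17537 (D = 71*(-247) = -17537)
I = 237220 + sqrt(1065462569869098)/116219 (I = sqrt(78884 - 105454*1/116219) + 237220 = sqrt(78884 - 105454/116219) + 237220 = sqrt(9167714142/116219) + 237220 = sqrt(1065462569869098)/116219 + 237220 = 237220 + sqrt(1065462569869098)/116219 ≈ 2.3750e+5)
C = 312865344 (C = (-151 - 17537)**2 = (-17688)**2 = 312865344)
C + I = 312865344 + (237220 + sqrt(1065462569869098)/116219) = 313102564 + sqrt(1065462569869098)/116219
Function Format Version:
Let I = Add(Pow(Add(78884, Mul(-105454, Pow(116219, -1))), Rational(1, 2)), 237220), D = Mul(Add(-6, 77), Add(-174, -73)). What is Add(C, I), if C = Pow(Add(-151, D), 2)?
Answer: Add(313102564, Mul(Rational(1, 116219), Pow(1065462569869098, Rational(1, 2)))) ≈ 3.1310e+8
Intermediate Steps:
D = -17537 (D = Mul(71, -247) = -17537)
I = Add(237220, Mul(Rational(1, 116219), Pow(1065462569869098, Rational(1, 2)))) (I = Add(Pow(Add(78884, Mul(-105454, Rational(1, 116219))), Rational(1, 2)), 237220) = Add(Pow(Add(78884, Rational(-105454, 116219)), Rational(1, 2)), 237220) = Add(Pow(Rational(9167714142, 116219), Rational(1, 2)), 237220) = Add(Mul(Rational(1, 116219), Pow(1065462569869098, Rational(1, 2))), 237220) = Add(237220, Mul(Rational(1, 116219), Pow(1065462569869098, Rational(1, 2)))) ≈ 2.3750e+5)
C = 312865344 (C = Pow(Add(-151, -17537), 2) = Pow(-17688, 2) = 312865344)
Add(C, I) = Add(312865344, Add(237220, Mul(Rational(1, 116219), Pow(1065462569869098, Rational(1, 2))))) = Add(313102564, Mul(Rational(1, 116219), Pow(1065462569869098, Rational(1, 2))))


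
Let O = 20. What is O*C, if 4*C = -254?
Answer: -1270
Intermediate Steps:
C = -127/2 (C = (¼)*(-254) = -127/2 ≈ -63.500)
O*C = 20*(-127/2) = -1270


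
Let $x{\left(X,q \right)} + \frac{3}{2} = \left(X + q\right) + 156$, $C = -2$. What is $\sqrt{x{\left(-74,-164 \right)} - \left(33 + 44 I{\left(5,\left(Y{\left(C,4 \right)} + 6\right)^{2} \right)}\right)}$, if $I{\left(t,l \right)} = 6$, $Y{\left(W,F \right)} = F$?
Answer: $\frac{i \sqrt{1522}}{2} \approx 19.506 i$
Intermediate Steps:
$x{\left(X,q \right)} = \frac{309}{2} + X + q$ ($x{\left(X,q \right)} = - \frac{3}{2} + \left(\left(X + q\right) + 156\right) = - \frac{3}{2} + \left(156 + X + q\right) = \frac{309}{2} + X + q$)
$\sqrt{x{\left(-74,-164 \right)} - \left(33 + 44 I{\left(5,\left(Y{\left(C,4 \right)} + 6\right)^{2} \right)}\right)} = \sqrt{\left(\frac{309}{2} - 74 - 164\right) - 297} = \sqrt{- \frac{167}{2} - 297} = \sqrt{- \frac{761}{2}} = \frac{i \sqrt{1522}}{2}$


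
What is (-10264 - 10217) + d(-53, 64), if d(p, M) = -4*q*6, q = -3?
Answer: -20409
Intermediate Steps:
d(p, M) = 72 (d(p, M) = -4*(-3)*6 = 12*6 = 72)
(-10264 - 10217) + d(-53, 64) = (-10264 - 10217) + 72 = -20481 + 72 = -20409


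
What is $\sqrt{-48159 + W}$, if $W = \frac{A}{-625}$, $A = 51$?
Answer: $\frac{7 i \sqrt{614274}}{25} \approx 219.45 i$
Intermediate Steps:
$W = - \frac{51}{625}$ ($W = \frac{1}{-625} \cdot 51 = \left(- \frac{1}{625}\right) 51 = - \frac{51}{625} \approx -0.0816$)
$\sqrt{-48159 + W} = \sqrt{-48159 - \frac{51}{625}} = \sqrt{- \frac{30099426}{625}} = \frac{7 i \sqrt{614274}}{25}$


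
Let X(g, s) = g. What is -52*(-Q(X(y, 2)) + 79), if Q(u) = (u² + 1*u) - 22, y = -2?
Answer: -5148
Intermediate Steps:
Q(u) = -22 + u + u² (Q(u) = (u² + u) - 22 = (u + u²) - 22 = -22 + u + u²)
-52*(-Q(X(y, 2)) + 79) = -52*(-(-22 - 2 + (-2)²) + 79) = -52*(-(-22 - 2 + 4) + 79) = -52*(-1*(-20) + 79) = -52*(20 + 79) = -52*99 = -5148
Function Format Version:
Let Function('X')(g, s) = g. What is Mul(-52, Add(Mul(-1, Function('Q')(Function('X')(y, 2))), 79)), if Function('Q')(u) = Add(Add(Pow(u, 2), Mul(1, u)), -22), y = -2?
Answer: -5148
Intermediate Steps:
Function('Q')(u) = Add(-22, u, Pow(u, 2)) (Function('Q')(u) = Add(Add(Pow(u, 2), u), -22) = Add(Add(u, Pow(u, 2)), -22) = Add(-22, u, Pow(u, 2)))
Mul(-52, Add(Mul(-1, Function('Q')(Function('X')(y, 2))), 79)) = Mul(-52, Add(Mul(-1, Add(-22, -2, Pow(-2, 2))), 79)) = Mul(-52, Add(Mul(-1, Add(-22, -2, 4)), 79)) = Mul(-52, Add(Mul(-1, -20), 79)) = Mul(-52, Add(20, 79)) = Mul(-52, 99) = -5148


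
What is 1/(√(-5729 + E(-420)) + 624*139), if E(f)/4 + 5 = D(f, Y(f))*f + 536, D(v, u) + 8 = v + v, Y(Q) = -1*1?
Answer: 86736/7521712661 - √1421035/7521712661 ≈ 1.1373e-5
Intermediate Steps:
Y(Q) = -1
D(v, u) = -8 + 2*v (D(v, u) = -8 + (v + v) = -8 + 2*v)
E(f) = 2124 + 4*f*(-8 + 2*f) (E(f) = -20 + 4*((-8 + 2*f)*f + 536) = -20 + 4*(f*(-8 + 2*f) + 536) = -20 + 4*(536 + f*(-8 + 2*f)) = -20 + (2144 + 4*f*(-8 + 2*f)) = 2124 + 4*f*(-8 + 2*f))
1/(√(-5729 + E(-420)) + 624*139) = 1/(√(-5729 + (2124 + 8*(-420)*(-4 - 420))) + 624*139) = 1/(√(-5729 + (2124 + 8*(-420)*(-424))) + 86736) = 1/(√(-5729 + (2124 + 1424640)) + 86736) = 1/(√(-5729 + 1426764) + 86736) = 1/(√1421035 + 86736) = 1/(86736 + √1421035)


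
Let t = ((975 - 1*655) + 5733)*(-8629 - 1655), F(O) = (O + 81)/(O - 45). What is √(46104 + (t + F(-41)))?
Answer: 8*I*√1797082058/43 ≈ 7886.9*I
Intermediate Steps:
F(O) = (81 + O)/(-45 + O)
t = -62249052 (t = ((975 - 655) + 5733)*(-10284) = (320 + 5733)*(-10284) = 6053*(-10284) = -62249052)
√(46104 + (t + F(-41))) = √(46104 + (-62249052 + (81 - 41)/(-45 - 41))) = √(46104 + (-62249052 + 40/(-86))) = √(46104 + (-62249052 - 1/86*40)) = √(46104 + (-62249052 - 20/43)) = √(46104 - 2676709256/43) = √(-2674726784/43) = 8*I*√1797082058/43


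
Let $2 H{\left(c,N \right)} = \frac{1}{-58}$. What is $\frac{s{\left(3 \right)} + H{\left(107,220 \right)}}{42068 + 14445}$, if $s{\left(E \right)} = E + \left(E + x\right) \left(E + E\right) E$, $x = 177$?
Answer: $\frac{376187}{6555508} \approx 0.057385$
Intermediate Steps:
$H{\left(c,N \right)} = - \frac{1}{116}$ ($H{\left(c,N \right)} = \frac{1}{2 \left(-58\right)} = \frac{1}{2} \left(- \frac{1}{58}\right) = - \frac{1}{116}$)
$s{\left(E \right)} = E + 2 E^{2} \left(177 + E\right)$ ($s{\left(E \right)} = E + \left(E + 177\right) \left(E + E\right) E = E + \left(177 + E\right) 2 E E = E + 2 E \left(177 + E\right) E = E + 2 E^{2} \left(177 + E\right)$)
$\frac{s{\left(3 \right)} + H{\left(107,220 \right)}}{42068 + 14445} = \frac{3 \left(1 + 2 \cdot 3^{2} + 354 \cdot 3\right) - \frac{1}{116}}{42068 + 14445} = \frac{3 \left(1 + 2 \cdot 9 + 1062\right) - \frac{1}{116}}{56513} = \left(3 \left(1 + 18 + 1062\right) - \frac{1}{116}\right) \frac{1}{56513} = \left(3 \cdot 1081 - \frac{1}{116}\right) \frac{1}{56513} = \left(3243 - \frac{1}{116}\right) \frac{1}{56513} = \frac{376187}{116} \cdot \frac{1}{56513} = \frac{376187}{6555508}$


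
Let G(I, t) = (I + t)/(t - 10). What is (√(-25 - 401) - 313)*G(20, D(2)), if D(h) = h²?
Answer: 1252 - 4*I*√426 ≈ 1252.0 - 82.559*I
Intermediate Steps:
G(I, t) = (I + t)/(-10 + t)
(√(-25 - 401) - 313)*G(20, D(2)) = (√(-25 - 401) - 313)*((20 + 2²)/(-10 + 2²)) = (√(-426) - 313)*((20 + 4)/(-10 + 4)) = (I*√426 - 313)*(24/(-6)) = (-313 + I*√426)*(-⅙*24) = (-313 + I*√426)*(-4) = 1252 - 4*I*√426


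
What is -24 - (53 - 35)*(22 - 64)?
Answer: 732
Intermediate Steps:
-24 - (53 - 35)*(22 - 64) = -24 - 18*(-42) = -24 - 1*(-756) = -24 + 756 = 732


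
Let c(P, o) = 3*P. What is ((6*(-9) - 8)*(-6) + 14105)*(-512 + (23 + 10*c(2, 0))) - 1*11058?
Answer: -6221691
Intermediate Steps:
((6*(-9) - 8)*(-6) + 14105)*(-512 + (23 + 10*c(2, 0))) - 1*11058 = ((6*(-9) - 8)*(-6) + 14105)*(-512 + (23 + 10*(3*2))) - 1*11058 = ((-54 - 8)*(-6) + 14105)*(-512 + (23 + 10*6)) - 11058 = (-62*(-6) + 14105)*(-512 + (23 + 60)) - 11058 = (372 + 14105)*(-512 + 83) - 11058 = 14477*(-429) - 11058 = -6210633 - 11058 = -6221691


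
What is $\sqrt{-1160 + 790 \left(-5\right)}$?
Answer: $i \sqrt{5110} \approx 71.484 i$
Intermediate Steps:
$\sqrt{-1160 + 790 \left(-5\right)} = \sqrt{-1160 - 3950} = \sqrt{-5110} = i \sqrt{5110}$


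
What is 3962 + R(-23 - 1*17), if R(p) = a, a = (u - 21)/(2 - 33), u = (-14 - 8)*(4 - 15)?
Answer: 122601/31 ≈ 3954.9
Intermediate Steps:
u = 242 (u = -22*(-11) = 242)
a = -221/31 (a = (242 - 21)/(2 - 33) = 221/(-31) = 221*(-1/31) = -221/31 ≈ -7.1290)
R(p) = -221/31
3962 + R(-23 - 1*17) = 3962 - 221/31 = 122601/31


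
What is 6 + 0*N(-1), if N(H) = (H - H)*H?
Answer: 6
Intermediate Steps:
N(H) = 0 (N(H) = 0*H = 0)
6 + 0*N(-1) = 6 + 0*0 = 6 + 0 = 6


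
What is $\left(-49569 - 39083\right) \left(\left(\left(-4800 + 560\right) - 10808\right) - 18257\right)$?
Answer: $2952554860$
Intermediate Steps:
$\left(-49569 - 39083\right) \left(\left(\left(-4800 + 560\right) - 10808\right) - 18257\right) = - 88652 \left(\left(-4240 - 10808\right) - 18257\right) = - 88652 \left(-15048 - 18257\right) = \left(-88652\right) \left(-33305\right) = 2952554860$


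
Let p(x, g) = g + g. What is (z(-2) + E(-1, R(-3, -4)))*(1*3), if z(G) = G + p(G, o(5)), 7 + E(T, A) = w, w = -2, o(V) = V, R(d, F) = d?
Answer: -3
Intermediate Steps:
p(x, g) = 2*g
E(T, A) = -9 (E(T, A) = -7 - 2 = -9)
z(G) = 10 + G (z(G) = G + 2*5 = G + 10 = 10 + G)
(z(-2) + E(-1, R(-3, -4)))*(1*3) = ((10 - 2) - 9)*(1*3) = (8 - 9)*3 = -1*3 = -3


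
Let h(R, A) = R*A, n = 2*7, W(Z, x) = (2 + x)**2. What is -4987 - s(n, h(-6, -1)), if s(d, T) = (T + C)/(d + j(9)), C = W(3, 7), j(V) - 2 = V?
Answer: -124762/25 ≈ -4990.5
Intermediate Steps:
j(V) = 2 + V
C = 81 (C = (2 + 7)**2 = 9**2 = 81)
n = 14
h(R, A) = A*R
s(d, T) = (81 + T)/(11 + d) (s(d, T) = (T + 81)/(d + (2 + 9)) = (81 + T)/(d + 11) = (81 + T)/(11 + d))
-4987 - s(n, h(-6, -1)) = -4987 - (81 - 1*(-6))/(11 + 14) = -4987 - (81 + 6)/25 = -4987 - 87/25 = -124762/25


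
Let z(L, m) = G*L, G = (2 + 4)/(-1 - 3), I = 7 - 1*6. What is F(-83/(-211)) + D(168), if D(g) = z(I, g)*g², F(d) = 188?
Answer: -42148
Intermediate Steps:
I = 1 (I = 7 - 6 = 1)
G = -3/2 (G = 6/(-4) = 6*(-¼) = -3/2 ≈ -1.5000)
z(L, m) = -3*L/2
D(g) = -3*g²/2 (D(g) = (-3/2*1)*g² = -3*g²/2)
F(-83/(-211)) + D(168) = 188 - 3/2*168² = 188 - 3/2*28224 = 188 - 42336 = -42148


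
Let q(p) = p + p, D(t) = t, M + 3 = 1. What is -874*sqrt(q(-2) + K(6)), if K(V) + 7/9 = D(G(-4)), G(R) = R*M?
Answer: -874*sqrt(29)/3 ≈ -1568.9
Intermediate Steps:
M = -2 (M = -3 + 1 = -2)
G(R) = -2*R (G(R) = R*(-2) = -2*R)
K(V) = 65/9 (K(V) = -7/9 - 2*(-4) = -7/9 + 8 = 65/9)
q(p) = 2*p
-874*sqrt(q(-2) + K(6)) = -874*sqrt(2*(-2) + 65/9) = -874*sqrt(-4 + 65/9) = -874*sqrt(29)/3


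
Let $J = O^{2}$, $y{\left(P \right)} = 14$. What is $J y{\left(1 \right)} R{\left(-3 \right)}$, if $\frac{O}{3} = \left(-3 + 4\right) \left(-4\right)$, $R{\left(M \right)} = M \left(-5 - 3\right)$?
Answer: $48384$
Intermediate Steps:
$R{\left(M \right)} = - 8 M$ ($R{\left(M \right)} = M \left(-8\right) = - 8 M$)
$O = -12$ ($O = 3 \left(-3 + 4\right) \left(-4\right) = 3 \cdot 1 \left(-4\right) = 3 \left(-4\right) = -12$)
$J = 144$ ($J = \left(-12\right)^{2} = 144$)
$J y{\left(1 \right)} R{\left(-3 \right)} = 144 \cdot 14 \left(\left(-8\right) \left(-3\right)\right) = 2016 \cdot 24 = 48384$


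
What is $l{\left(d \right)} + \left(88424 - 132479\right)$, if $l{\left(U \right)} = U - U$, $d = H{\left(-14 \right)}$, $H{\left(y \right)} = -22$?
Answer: $-44055$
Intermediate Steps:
$d = -22$
$l{\left(U \right)} = 0$
$l{\left(d \right)} + \left(88424 - 132479\right) = 0 + \left(88424 - 132479\right) = 0 - 44055 = -44055$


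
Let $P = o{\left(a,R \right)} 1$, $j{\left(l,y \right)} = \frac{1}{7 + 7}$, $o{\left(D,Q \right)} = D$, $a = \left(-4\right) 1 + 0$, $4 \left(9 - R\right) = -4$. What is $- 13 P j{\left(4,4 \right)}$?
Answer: $\frac{26}{7} \approx 3.7143$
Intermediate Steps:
$R = 10$ ($R = 9 - -1 = 9 + 1 = 10$)
$a = -4$ ($a = -4 + 0 = -4$)
$j{\left(l,y \right)} = \frac{1}{14}$
$P = -4$ ($P = \left(-4\right) 1 = -4$)
$- 13 P j{\left(4,4 \right)} = \left(-13\right) \left(-4\right) \frac{1}{14} = 52 \cdot \frac{1}{14} = \frac{26}{7}$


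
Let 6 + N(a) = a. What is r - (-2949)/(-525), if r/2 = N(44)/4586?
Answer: -2247369/401275 ≈ -5.6006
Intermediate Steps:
N(a) = -6 + a
r = 38/2293 (r = 2*((-6 + 44)/4586) = 2*(38*(1/4586)) = 2*(19/2293) = 38/2293 ≈ 0.016572)
r - (-2949)/(-525) = 38/2293 - (-2949)/(-525) = 38/2293 - (-2949)*(-1)/525 = 38/2293 - 1*983/175 = 38/2293 - 983/175 = -2247369/401275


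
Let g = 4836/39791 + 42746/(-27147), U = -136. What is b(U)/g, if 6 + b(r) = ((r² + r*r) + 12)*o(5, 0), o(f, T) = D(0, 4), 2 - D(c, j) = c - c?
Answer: -39968712455277/784811597 ≈ -50928.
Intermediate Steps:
D(c, j) = 2 (D(c, j) = 2 - (c - c) = 2 - 1*0 = 2 + 0 = 2)
o(f, T) = 2
g = -1569623194/1080206277 (g = 4836*(1/39791) + 42746*(-1/27147) = 4836/39791 - 42746/27147 = -1569623194/1080206277 ≈ -1.4531)
b(r) = 18 + 4*r² (b(r) = -6 + ((r² + r*r) + 12)*2 = -6 + ((r² + r²) + 12)*2 = -6 + (2*r² + 12)*2 = -6 + (12 + 2*r²)*2 = -6 + (24 + 4*r²) = 18 + 4*r²)
b(U)/g = (18 + 4*(-136)²)/(-1569623194/1080206277) = (18 + 4*18496)*(-1080206277/1569623194) = (18 + 73984)*(-1080206277/1569623194) = 74002*(-1080206277/1569623194) = -39968712455277/784811597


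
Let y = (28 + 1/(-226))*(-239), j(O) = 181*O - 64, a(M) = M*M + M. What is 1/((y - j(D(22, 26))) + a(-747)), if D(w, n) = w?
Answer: 226/123543591 ≈ 1.8293e-6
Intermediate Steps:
a(M) = M + M**2 (a(M) = M**2 + M = M + M**2)
j(O) = -64 + 181*O
y = -1512153/226 (y = (28 - 1/226)*(-239) = (6327/226)*(-239) = -1512153/226 ≈ -6690.9)
1/((y - j(D(22, 26))) + a(-747)) = 1/((-1512153/226 - (-64 + 181*22)) - 747*(1 - 747)) = 1/((-1512153/226 - (-64 + 3982)) - 747*(-746)) = 1/((-1512153/226 - 1*3918) + 557262) = 1/((-1512153/226 - 3918) + 557262) = 1/(-2397621/226 + 557262) = 1/(123543591/226) = 226/123543591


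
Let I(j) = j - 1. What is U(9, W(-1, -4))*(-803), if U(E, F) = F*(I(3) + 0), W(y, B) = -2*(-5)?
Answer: -16060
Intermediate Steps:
I(j) = -1 + j
W(y, B) = 10
U(E, F) = 2*F (U(E, F) = F*((-1 + 3) + 0) = F*(2 + 0) = F*2 = 2*F)
U(9, W(-1, -4))*(-803) = (2*10)*(-803) = 20*(-803) = -16060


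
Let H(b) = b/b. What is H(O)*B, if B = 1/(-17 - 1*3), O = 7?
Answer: -1/20 ≈ -0.050000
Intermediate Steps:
H(b) = 1
B = -1/20 (B = 1/(-17 - 3) = 1/(-20) = -1/20 ≈ -0.050000)
H(O)*B = 1*(-1/20) = -1/20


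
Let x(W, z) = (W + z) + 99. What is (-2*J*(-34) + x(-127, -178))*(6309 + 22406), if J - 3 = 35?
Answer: 68284270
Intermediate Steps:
J = 38 (J = 3 + 35 = 38)
x(W, z) = 99 + W + z
(-2*J*(-34) + x(-127, -178))*(6309 + 22406) = (-2*38*(-34) + (99 - 127 - 178))*(6309 + 22406) = (-76*(-34) - 206)*28715 = (2584 - 206)*28715 = 2378*28715 = 68284270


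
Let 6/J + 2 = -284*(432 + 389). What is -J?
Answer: 1/38861 ≈ 2.5733e-5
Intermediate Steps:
J = -1/38861 (J = 6/(-2 - 284*(432 + 389)) = 6/(-2 - 284*821) = 6/(-2 - 233164) = 6/(-233166) = 6*(-1/233166) = -1/38861 ≈ -2.5733e-5)
-J = -1*(-1/38861) = 1/38861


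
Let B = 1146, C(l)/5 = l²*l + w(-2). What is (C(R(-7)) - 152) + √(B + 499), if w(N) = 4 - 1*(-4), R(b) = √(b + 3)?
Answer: -112 + √1645 - 40*I ≈ -71.441 - 40.0*I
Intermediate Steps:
R(b) = √(3 + b)
w(N) = 8 (w(N) = 4 + 4 = 8)
C(l) = 40 + 5*l³ (C(l) = 5*(l²*l + 8) = 5*(l³ + 8) = 5*(8 + l³) = 40 + 5*l³)
(C(R(-7)) - 152) + √(B + 499) = ((40 + 5*(√(3 - 7))³) - 152) + √(1146 + 499) = ((40 + 5*(√(-4))³) - 152) + √1645 = ((40 + 5*(2*I)³) - 152) + √1645 = ((40 + 5*(-8*I)) - 152) + √1645 = ((40 - 40*I) - 152) + √1645 = (-112 - 40*I) + √1645 = -112 + √1645 - 40*I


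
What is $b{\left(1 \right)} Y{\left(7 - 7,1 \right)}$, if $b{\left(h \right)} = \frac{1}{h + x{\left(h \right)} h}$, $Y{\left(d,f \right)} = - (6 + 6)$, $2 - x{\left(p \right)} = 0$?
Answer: $-4$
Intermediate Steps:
$x{\left(p \right)} = 2$ ($x{\left(p \right)} = 2 - 0 = 2 + 0 = 2$)
$Y{\left(d,f \right)} = -12$ ($Y{\left(d,f \right)} = \left(-1\right) 12 = -12$)
$b{\left(h \right)} = \frac{1}{3 h}$ ($b{\left(h \right)} = \frac{1}{h + 2 h} = \frac{1}{3 h}$)
$b{\left(1 \right)} Y{\left(7 - 7,1 \right)} = \frac{1}{3 \cdot 1} \left(-12\right) = \frac{1}{3} \cdot 1 \left(-12\right) = \frac{1}{3} \left(-12\right) = -4$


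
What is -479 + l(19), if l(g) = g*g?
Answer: -118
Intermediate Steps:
l(g) = g²
-479 + l(19) = -479 + 19² = -479 + 361 = -118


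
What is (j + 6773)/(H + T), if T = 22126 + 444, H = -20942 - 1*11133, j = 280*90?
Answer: -31973/9505 ≈ -3.3638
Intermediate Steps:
j = 25200
H = -32075 (H = -20942 - 11133 = -32075)
T = 22570
(j + 6773)/(H + T) = (25200 + 6773)/(-32075 + 22570) = 31973/(-9505) = 31973*(-1/9505) = -31973/9505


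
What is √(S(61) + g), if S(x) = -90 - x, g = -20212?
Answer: I*√20363 ≈ 142.7*I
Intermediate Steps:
√(S(61) + g) = √((-90 - 1*61) - 20212) = √((-90 - 61) - 20212) = √(-151 - 20212) = √(-20363) = I*√20363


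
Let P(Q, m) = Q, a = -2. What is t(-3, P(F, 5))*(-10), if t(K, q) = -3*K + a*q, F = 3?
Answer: -30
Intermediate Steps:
t(K, q) = -3*K - 2*q
t(-3, P(F, 5))*(-10) = (-3*(-3) - 2*3)*(-10) = (9 - 6)*(-10) = 3*(-10) = -30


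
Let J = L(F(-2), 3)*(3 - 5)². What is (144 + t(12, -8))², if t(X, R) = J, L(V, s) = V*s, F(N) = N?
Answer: 14400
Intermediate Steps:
J = -24 (J = (-2*3)*(3 - 5)² = -6*(-2)² = -6*4 = -24)
t(X, R) = -24
(144 + t(12, -8))² = (144 - 24)² = 120² = 14400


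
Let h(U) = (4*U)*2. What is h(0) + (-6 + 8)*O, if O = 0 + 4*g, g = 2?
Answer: 16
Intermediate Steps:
O = 8 (O = 0 + 4*2 = 0 + 8 = 8)
h(U) = 8*U
h(0) + (-6 + 8)*O = 8*0 + (-6 + 8)*8 = 0 + 2*8 = 0 + 16 = 16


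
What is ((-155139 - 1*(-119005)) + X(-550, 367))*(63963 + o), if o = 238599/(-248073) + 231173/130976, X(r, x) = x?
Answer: -24778029176551124281/10830536416 ≈ -2.2878e+9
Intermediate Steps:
o = 8699012335/10830536416 (o = 238599*(-1/248073) + 231173*(1/130976) = -79533/82691 + 231173/130976 = 8699012335/10830536416 ≈ 0.80319)
((-155139 - 1*(-119005)) + X(-550, 367))*(63963 + o) = ((-155139 - 1*(-119005)) + 367)*(63963 + 8699012335/10830536416) = ((-155139 + 119005) + 367)*(692762299788943/10830536416) = (-36134 + 367)*(692762299788943/10830536416) = -35767*692762299788943/10830536416 = -24778029176551124281/10830536416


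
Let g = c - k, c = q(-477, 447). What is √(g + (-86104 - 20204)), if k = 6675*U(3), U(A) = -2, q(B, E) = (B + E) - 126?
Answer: 3*I*√10346 ≈ 305.15*I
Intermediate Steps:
q(B, E) = -126 + B + E
c = -156 (c = -126 - 477 + 447 = -156)
k = -13350 (k = 6675*(-2) = -13350)
g = 13194 (g = -156 - 1*(-13350) = -156 + 13350 = 13194)
√(g + (-86104 - 20204)) = √(13194 + (-86104 - 20204)) = √(13194 - 106308) = √(-93114) = 3*I*√10346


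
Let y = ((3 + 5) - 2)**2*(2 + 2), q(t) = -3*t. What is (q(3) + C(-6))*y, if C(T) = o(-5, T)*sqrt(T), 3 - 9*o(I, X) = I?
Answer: -1296 + 128*I*sqrt(6) ≈ -1296.0 + 313.53*I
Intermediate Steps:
o(I, X) = 1/3 - I/9
C(T) = 8*sqrt(T)/9 (C(T) = (1/3 - 1/9*(-5))*sqrt(T) = (1/3 + 5/9)*sqrt(T) = 8*sqrt(T)/9)
y = 144 (y = (8 - 2)**2*4 = 6**2*4 = 36*4 = 144)
(q(3) + C(-6))*y = (-3*3 + 8*sqrt(-6)/9)*144 = (-9 + 8*(I*sqrt(6))/9)*144 = (-9 + 8*I*sqrt(6)/9)*144 = -1296 + 128*I*sqrt(6)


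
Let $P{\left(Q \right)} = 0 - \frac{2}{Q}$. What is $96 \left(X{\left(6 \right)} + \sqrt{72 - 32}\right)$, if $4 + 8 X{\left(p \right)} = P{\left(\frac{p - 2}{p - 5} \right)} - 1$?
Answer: $-66 + 192 \sqrt{10} \approx 541.16$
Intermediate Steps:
$P{\left(Q \right)} = - \frac{2}{Q}$ ($P{\left(Q \right)} = 0 - \frac{2}{Q} = - \frac{2}{Q}$)
$X{\left(p \right)} = - \frac{5}{8} - \frac{-5 + p}{4 \left(-2 + p\right)}$ ($X{\left(p \right)} = - \frac{1}{2} + \frac{- \frac{2}{\left(p - 2\right) \frac{1}{p - 5}} - 1}{8} = - \frac{1}{2} + \frac{- \frac{2}{\left(-2 + p\right) \frac{1}{-5 + p}} - 1}{8} = - \frac{1}{2} + \frac{- \frac{2}{\frac{1}{-5 + p} \left(-2 + p\right)} - 1}{8} = - \frac{1}{2} + \frac{- 2 \frac{-5 + p}{-2 + p} - 1}{8} = - \frac{1}{2} + \frac{- \frac{2 \left(-5 + p\right)}{-2 + p} - 1}{8} = - \frac{1}{2} + \frac{-1 - \frac{2 \left(-5 + p\right)}{-2 + p}}{8} = - \frac{1}{2} - \left(\frac{1}{8} + \frac{-5 + p}{4 \left(-2 + p\right)}\right) = - \frac{5}{8} - \frac{-5 + p}{4 \left(-2 + p\right)}$)
$96 \left(X{\left(6 \right)} + \sqrt{72 - 32}\right) = 96 \left(\frac{20 - 42}{8 \left(-2 + 6\right)} + \sqrt{72 - 32}\right) = 96 \left(\frac{20 - 42}{8 \cdot 4} + \sqrt{40}\right) = 96 \left(\frac{1}{8} \cdot \frac{1}{4} \left(-22\right) + 2 \sqrt{10}\right) = 96 \left(- \frac{11}{16} + 2 \sqrt{10}\right) = -66 + 192 \sqrt{10}$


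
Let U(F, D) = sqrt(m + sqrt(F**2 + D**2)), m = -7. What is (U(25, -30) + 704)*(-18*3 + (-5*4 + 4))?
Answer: -49280 - 70*sqrt(-7 + 5*sqrt(61)) ≈ -49676.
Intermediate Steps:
U(F, D) = sqrt(-7 + sqrt(D**2 + F**2)) (U(F, D) = sqrt(-7 + sqrt(F**2 + D**2)) = sqrt(-7 + sqrt(D**2 + F**2)))
(U(25, -30) + 704)*(-18*3 + (-5*4 + 4)) = (sqrt(-7 + sqrt((-30)**2 + 25**2)) + 704)*(-18*3 + (-5*4 + 4)) = (sqrt(-7 + sqrt(900 + 625)) + 704)*(-54 + (-20 + 4)) = (sqrt(-7 + sqrt(1525)) + 704)*(-54 - 16) = (sqrt(-7 + 5*sqrt(61)) + 704)*(-70) = (704 + sqrt(-7 + 5*sqrt(61)))*(-70) = -49280 - 70*sqrt(-7 + 5*sqrt(61))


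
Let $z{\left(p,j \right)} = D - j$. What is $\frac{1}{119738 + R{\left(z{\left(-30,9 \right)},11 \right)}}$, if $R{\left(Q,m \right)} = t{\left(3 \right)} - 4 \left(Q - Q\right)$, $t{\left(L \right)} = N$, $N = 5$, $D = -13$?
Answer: $\frac{1}{119743} \approx 8.3512 \cdot 10^{-6}$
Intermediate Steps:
$z{\left(p,j \right)} = -13 - j$
$t{\left(L \right)} = 5$
$R{\left(Q,m \right)} = 5$ ($R{\left(Q,m \right)} = 5 - 4 \left(Q - Q\right) = 5 - 0 = 5 + 0 = 5$)
$\frac{1}{119738 + R{\left(z{\left(-30,9 \right)},11 \right)}} = \frac{1}{119738 + 5} = \frac{1}{119743}$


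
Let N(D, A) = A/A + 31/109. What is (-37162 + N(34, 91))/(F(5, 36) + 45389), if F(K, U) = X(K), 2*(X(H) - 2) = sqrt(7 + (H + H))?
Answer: -735428250152/898309494263 + 8101036*sqrt(17)/898309494263 ≈ -0.81864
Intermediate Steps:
N(D, A) = 140/109 (N(D, A) = 1 + 31*(1/109) = 1 + 31/109 = 140/109)
X(H) = 2 + sqrt(7 + 2*H)/2 (X(H) = 2 + sqrt(7 + (H + H))/2 = 2 + sqrt(7 + 2*H)/2)
F(K, U) = 2 + sqrt(7 + 2*K)/2
(-37162 + N(34, 91))/(F(5, 36) + 45389) = (-37162 + 140/109)/((2 + sqrt(7 + 2*5)/2) + 45389) = -4050518/(109*((2 + sqrt(7 + 10)/2) + 45389)) = -4050518/(109*((2 + sqrt(17)/2) + 45389)) = -4050518/(109*(45391 + sqrt(17)/2))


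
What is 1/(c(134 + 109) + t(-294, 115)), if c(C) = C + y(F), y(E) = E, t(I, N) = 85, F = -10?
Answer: 1/318 ≈ 0.0031447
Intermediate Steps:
c(C) = -10 + C (c(C) = C - 10 = -10 + C)
1/(c(134 + 109) + t(-294, 115)) = 1/((-10 + (134 + 109)) + 85) = 1/((-10 + 243) + 85) = 1/(233 + 85) = 1/318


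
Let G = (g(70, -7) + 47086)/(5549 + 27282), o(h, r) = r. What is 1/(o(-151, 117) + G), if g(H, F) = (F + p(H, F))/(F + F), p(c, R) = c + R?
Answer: 32831/3888309 ≈ 0.0084435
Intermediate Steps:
p(c, R) = R + c
g(H, F) = (H + 2*F)/(2*F) (g(H, F) = (F + (F + H))/(F + F) = (H + 2*F)/((2*F)) = (H + 2*F)*(1/(2*F)) = (H + 2*F)/(2*F))
G = 47082/32831 (G = ((-7 + (1/2)*70)/(-7) + 47086)/(5549 + 27282) = (-(-7 + 35)/7 + 47086)/32831 = (-1/7*28 + 47086)*(1/32831) = (-4 + 47086)*(1/32831) = 47082*(1/32831) = 47082/32831 ≈ 1.4341)
1/(o(-151, 117) + G) = 1/(117 + 47082/32831) = 1/(3888309/32831) = 32831/3888309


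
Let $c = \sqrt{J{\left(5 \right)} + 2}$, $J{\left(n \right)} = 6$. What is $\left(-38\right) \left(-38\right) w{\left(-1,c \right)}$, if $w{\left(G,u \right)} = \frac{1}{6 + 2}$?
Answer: $\frac{361}{2} \approx 180.5$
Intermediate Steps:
$c = 2 \sqrt{2}$ ($c = \sqrt{6 + 2} = \sqrt{8} = 2 \sqrt{2} \approx 2.8284$)
$w{\left(G,u \right)} = \frac{1}{8}$
$\left(-38\right) \left(-38\right) w{\left(-1,c \right)} = \left(-38\right) \left(-38\right) \frac{1}{8} = 1444 \cdot \frac{1}{8} = \frac{361}{2}$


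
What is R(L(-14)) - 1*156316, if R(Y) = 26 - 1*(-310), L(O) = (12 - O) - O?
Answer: -155980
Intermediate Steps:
L(O) = 12 - 2*O
R(Y) = 336 (R(Y) = 26 + 310 = 336)
R(L(-14)) - 1*156316 = 336 - 1*156316 = 336 - 156316 = -155980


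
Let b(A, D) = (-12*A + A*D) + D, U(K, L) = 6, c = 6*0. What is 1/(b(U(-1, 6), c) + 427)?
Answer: 1/355 ≈ 0.0028169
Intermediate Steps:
c = 0
b(A, D) = D - 12*A + A*D
1/(b(U(-1, 6), c) + 427) = 1/((0 - 12*6 + 6*0) + 427) = 1/((0 - 72 + 0) + 427) = 1/(-72 + 427) = 1/355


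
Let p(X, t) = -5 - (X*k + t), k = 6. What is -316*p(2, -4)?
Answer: 4108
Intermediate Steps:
p(X, t) = -5 - t - 6*X (p(X, t) = -5 - (X*6 + t) = -5 - (6*X + t) = -5 - (t + 6*X) = -5 + (-t - 6*X) = -5 - t - 6*X)
-316*p(2, -4) = -316*(-5 - 1*(-4) - 6*2) = -316*(-5 + 4 - 12) = -316*(-13) = 4108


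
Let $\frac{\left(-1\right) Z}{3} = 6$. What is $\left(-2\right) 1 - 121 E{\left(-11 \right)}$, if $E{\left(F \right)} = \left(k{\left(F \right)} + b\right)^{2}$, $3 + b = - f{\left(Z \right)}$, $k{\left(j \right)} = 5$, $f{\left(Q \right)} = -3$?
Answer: $-3027$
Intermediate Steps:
$Z = -18$ ($Z = \left(-3\right) 6 = -18$)
$b = 0$ ($b = -3 - -3 = -3 + 3 = 0$)
$E{\left(F \right)} = 25$ ($E{\left(F \right)} = \left(5 + 0\right)^{2} = 5^{2} = 25$)
$\left(-2\right) 1 - 121 E{\left(-11 \right)} = \left(-2\right) 1 - 3025 = -2 - 3025 = -3027$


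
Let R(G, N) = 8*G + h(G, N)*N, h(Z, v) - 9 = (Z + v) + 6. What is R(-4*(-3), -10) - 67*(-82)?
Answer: 5420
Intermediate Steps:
h(Z, v) = 15 + Z + v (h(Z, v) = 9 + ((Z + v) + 6) = 9 + (6 + Z + v) = 15 + Z + v)
R(G, N) = 8*G + N*(15 + G + N) (R(G, N) = 8*G + (15 + G + N)*N = 8*G + N*(15 + G + N))
R(-4*(-3), -10) - 67*(-82) = (8*(-4*(-3)) - 10*(15 - 4*(-3) - 10)) - 67*(-82) = (8*12 - 10*(15 + 12 - 10)) + 5494 = (96 - 10*17) + 5494 = (96 - 170) + 5494 = -74 + 5494 = 5420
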